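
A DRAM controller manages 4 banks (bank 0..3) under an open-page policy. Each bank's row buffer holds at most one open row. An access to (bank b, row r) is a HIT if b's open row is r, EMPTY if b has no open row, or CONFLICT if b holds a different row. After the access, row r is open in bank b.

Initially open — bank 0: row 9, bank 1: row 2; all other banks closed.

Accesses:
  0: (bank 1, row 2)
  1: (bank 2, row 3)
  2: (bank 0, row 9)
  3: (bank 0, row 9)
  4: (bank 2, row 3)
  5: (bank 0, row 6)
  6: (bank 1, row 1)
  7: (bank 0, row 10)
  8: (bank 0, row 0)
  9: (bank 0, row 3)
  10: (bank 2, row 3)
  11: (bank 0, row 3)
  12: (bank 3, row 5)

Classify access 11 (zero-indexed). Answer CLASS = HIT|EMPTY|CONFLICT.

CLASS = HIT

#0 (1,2) H  (was 2)
#1 (2,3) E
#2 (0,9) H  (was 9)
#3 (0,9) H  (was 9)
#4 (2,3) H  (was 3)
#5 (0,6) C  (was 9)
#6 (1,1) C  (was 2)
#7 (0,10) C  (was 6)
#8 (0,0) C  (was 10)
#9 (0,3) C  (was 0)
#10 (2,3) H  (was 3)
#11 (0,3) H  (was 3)
#12 (3,5) E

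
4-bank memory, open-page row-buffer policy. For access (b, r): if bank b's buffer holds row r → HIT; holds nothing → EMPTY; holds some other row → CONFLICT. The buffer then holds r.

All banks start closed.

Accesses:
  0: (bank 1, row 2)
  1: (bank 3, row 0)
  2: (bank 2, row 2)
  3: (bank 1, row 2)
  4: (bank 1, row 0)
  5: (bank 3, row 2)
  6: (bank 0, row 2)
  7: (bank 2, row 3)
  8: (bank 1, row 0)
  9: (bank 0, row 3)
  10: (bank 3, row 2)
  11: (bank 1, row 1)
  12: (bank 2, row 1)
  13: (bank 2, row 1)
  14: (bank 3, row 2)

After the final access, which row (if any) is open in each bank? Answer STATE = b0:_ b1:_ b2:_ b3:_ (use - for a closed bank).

STATE = b0:3 b1:1 b2:1 b3:2

  [0] b1 r2: no row ⇒ E
  [1] b3 r0: no row ⇒ E
  [2] b2 r2: no row ⇒ E
  [3] b1 r2: had r2 ⇒ H
  [4] b1 r0: had r2 ⇒ C
  [5] b3 r2: had r0 ⇒ C
  [6] b0 r2: no row ⇒ E
  [7] b2 r3: had r2 ⇒ C
  [8] b1 r0: had r0 ⇒ H
  [9] b0 r3: had r2 ⇒ C
  [10] b3 r2: had r2 ⇒ H
  [11] b1 r1: had r0 ⇒ C
  [12] b2 r1: had r3 ⇒ C
  [13] b2 r1: had r1 ⇒ H
  [14] b3 r2: had r2 ⇒ H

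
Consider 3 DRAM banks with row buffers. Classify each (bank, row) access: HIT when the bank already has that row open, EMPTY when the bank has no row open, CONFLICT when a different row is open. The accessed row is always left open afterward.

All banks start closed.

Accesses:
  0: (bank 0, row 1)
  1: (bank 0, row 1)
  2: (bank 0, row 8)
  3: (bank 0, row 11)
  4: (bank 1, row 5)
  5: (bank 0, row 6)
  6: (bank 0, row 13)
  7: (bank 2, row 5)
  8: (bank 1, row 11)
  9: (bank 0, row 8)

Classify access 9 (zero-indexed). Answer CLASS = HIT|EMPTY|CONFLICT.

CLASS = CONFLICT

  [0] b0 r1: no row ⇒ E
  [1] b0 r1: had r1 ⇒ H
  [2] b0 r8: had r1 ⇒ C
  [3] b0 r11: had r8 ⇒ C
  [4] b1 r5: no row ⇒ E
  [5] b0 r6: had r11 ⇒ C
  [6] b0 r13: had r6 ⇒ C
  [7] b2 r5: no row ⇒ E
  [8] b1 r11: had r5 ⇒ C
  [9] b0 r8: had r13 ⇒ C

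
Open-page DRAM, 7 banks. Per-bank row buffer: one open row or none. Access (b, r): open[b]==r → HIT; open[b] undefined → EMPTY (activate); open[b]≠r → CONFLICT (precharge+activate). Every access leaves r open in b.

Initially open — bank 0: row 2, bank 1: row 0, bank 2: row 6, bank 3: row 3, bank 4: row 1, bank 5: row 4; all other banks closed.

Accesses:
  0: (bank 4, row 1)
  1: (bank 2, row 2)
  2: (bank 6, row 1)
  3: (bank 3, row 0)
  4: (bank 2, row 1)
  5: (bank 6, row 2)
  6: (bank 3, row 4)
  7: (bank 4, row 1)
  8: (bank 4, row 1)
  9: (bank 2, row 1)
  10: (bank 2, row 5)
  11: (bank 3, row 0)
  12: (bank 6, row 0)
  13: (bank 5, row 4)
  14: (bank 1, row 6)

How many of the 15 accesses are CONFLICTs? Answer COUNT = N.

COUNT = 9

#0 (4,1) H  (was 1)
#1 (2,2) C  (was 6)
#2 (6,1) E
#3 (3,0) C  (was 3)
#4 (2,1) C  (was 2)
#5 (6,2) C  (was 1)
#6 (3,4) C  (was 0)
#7 (4,1) H  (was 1)
#8 (4,1) H  (was 1)
#9 (2,1) H  (was 1)
#10 (2,5) C  (was 1)
#11 (3,0) C  (was 4)
#12 (6,0) C  (was 2)
#13 (5,4) H  (was 4)
#14 (1,6) C  (was 0)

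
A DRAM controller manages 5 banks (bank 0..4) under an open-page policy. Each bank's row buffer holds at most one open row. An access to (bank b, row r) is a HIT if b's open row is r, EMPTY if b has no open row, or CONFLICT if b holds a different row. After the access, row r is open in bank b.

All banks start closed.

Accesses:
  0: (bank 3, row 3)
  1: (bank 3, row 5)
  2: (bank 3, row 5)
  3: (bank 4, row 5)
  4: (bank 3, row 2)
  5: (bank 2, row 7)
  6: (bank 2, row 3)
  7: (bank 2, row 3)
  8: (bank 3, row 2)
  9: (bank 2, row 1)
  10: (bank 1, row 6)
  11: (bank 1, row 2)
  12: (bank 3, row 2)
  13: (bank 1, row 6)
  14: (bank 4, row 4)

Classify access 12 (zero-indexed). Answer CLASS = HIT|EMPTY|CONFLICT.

0: bank 3 row 3 — prev None → EMPTY
1: bank 3 row 5 — prev 3 → CONFLICT
2: bank 3 row 5 — prev 5 → HIT
3: bank 4 row 5 — prev None → EMPTY
4: bank 3 row 2 — prev 5 → CONFLICT
5: bank 2 row 7 — prev None → EMPTY
6: bank 2 row 3 — prev 7 → CONFLICT
7: bank 2 row 3 — prev 3 → HIT
8: bank 3 row 2 — prev 2 → HIT
9: bank 2 row 1 — prev 3 → CONFLICT
10: bank 1 row 6 — prev None → EMPTY
11: bank 1 row 2 — prev 6 → CONFLICT
12: bank 3 row 2 — prev 2 → HIT
13: bank 1 row 6 — prev 2 → CONFLICT
14: bank 4 row 4 — prev 5 → CONFLICT

CLASS = HIT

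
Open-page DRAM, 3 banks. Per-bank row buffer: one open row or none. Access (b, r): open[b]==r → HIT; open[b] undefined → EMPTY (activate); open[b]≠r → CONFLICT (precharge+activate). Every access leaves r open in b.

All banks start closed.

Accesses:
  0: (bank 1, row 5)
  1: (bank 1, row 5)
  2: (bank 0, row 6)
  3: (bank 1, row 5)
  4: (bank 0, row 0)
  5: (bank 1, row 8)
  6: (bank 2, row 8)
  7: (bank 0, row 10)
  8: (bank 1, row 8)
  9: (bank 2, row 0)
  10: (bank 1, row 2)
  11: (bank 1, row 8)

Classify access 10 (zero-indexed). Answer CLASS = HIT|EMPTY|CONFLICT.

step 0: bank1 None->5 [EMPTY]
step 1: bank1 5->5 [HIT]
step 2: bank0 None->6 [EMPTY]
step 3: bank1 5->5 [HIT]
step 4: bank0 6->0 [CONFLICT]
step 5: bank1 5->8 [CONFLICT]
step 6: bank2 None->8 [EMPTY]
step 7: bank0 0->10 [CONFLICT]
step 8: bank1 8->8 [HIT]
step 9: bank2 8->0 [CONFLICT]
step 10: bank1 8->2 [CONFLICT]
step 11: bank1 2->8 [CONFLICT]

CLASS = CONFLICT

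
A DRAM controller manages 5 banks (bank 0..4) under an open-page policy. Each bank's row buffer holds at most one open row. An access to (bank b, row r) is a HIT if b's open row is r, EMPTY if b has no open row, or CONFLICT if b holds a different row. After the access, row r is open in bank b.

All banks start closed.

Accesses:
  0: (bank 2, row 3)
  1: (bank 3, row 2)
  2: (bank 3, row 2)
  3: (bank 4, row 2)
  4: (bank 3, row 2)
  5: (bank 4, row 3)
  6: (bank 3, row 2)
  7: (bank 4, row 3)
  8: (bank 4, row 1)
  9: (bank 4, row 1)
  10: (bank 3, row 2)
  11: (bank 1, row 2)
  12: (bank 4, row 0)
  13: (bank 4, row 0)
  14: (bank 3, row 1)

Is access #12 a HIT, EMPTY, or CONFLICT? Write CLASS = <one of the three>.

CLASS = CONFLICT

#0 (2,3) E
#1 (3,2) E
#2 (3,2) H  (was 2)
#3 (4,2) E
#4 (3,2) H  (was 2)
#5 (4,3) C  (was 2)
#6 (3,2) H  (was 2)
#7 (4,3) H  (was 3)
#8 (4,1) C  (was 3)
#9 (4,1) H  (was 1)
#10 (3,2) H  (was 2)
#11 (1,2) E
#12 (4,0) C  (was 1)
#13 (4,0) H  (was 0)
#14 (3,1) C  (was 2)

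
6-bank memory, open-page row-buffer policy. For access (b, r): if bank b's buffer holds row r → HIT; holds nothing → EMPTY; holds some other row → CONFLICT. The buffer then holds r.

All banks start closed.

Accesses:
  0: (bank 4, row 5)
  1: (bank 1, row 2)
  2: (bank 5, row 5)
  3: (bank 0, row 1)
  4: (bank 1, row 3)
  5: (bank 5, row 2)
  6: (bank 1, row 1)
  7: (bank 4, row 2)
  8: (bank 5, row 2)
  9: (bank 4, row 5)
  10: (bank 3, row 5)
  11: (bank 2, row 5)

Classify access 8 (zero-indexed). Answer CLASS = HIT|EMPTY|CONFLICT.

  [0] b4 r5: no row ⇒ E
  [1] b1 r2: no row ⇒ E
  [2] b5 r5: no row ⇒ E
  [3] b0 r1: no row ⇒ E
  [4] b1 r3: had r2 ⇒ C
  [5] b5 r2: had r5 ⇒ C
  [6] b1 r1: had r3 ⇒ C
  [7] b4 r2: had r5 ⇒ C
  [8] b5 r2: had r2 ⇒ H
  [9] b4 r5: had r2 ⇒ C
  [10] b3 r5: no row ⇒ E
  [11] b2 r5: no row ⇒ E

CLASS = HIT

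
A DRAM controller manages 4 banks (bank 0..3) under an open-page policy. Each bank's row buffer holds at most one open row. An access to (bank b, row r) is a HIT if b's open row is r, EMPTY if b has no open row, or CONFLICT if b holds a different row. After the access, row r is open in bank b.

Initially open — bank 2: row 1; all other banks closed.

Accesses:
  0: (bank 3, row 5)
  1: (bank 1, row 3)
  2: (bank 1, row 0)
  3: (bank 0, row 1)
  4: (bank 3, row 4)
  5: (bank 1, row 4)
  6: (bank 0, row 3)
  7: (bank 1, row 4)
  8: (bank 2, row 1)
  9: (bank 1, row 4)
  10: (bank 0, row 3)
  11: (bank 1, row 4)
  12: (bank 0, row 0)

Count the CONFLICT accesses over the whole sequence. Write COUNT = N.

COUNT = 5

step 0: bank3 None->5 [EMPTY]
step 1: bank1 None->3 [EMPTY]
step 2: bank1 3->0 [CONFLICT]
step 3: bank0 None->1 [EMPTY]
step 4: bank3 5->4 [CONFLICT]
step 5: bank1 0->4 [CONFLICT]
step 6: bank0 1->3 [CONFLICT]
step 7: bank1 4->4 [HIT]
step 8: bank2 1->1 [HIT]
step 9: bank1 4->4 [HIT]
step 10: bank0 3->3 [HIT]
step 11: bank1 4->4 [HIT]
step 12: bank0 3->0 [CONFLICT]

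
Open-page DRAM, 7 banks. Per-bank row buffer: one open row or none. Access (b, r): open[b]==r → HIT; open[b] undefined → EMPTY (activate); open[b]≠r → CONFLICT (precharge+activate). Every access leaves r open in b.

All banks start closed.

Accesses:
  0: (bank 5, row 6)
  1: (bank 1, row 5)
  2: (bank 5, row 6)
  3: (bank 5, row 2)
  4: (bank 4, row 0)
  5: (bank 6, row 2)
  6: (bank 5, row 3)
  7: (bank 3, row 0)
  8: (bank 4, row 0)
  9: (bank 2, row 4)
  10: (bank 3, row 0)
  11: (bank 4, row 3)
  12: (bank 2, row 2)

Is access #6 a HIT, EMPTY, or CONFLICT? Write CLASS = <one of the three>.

  [0] b5 r6: no row ⇒ E
  [1] b1 r5: no row ⇒ E
  [2] b5 r6: had r6 ⇒ H
  [3] b5 r2: had r6 ⇒ C
  [4] b4 r0: no row ⇒ E
  [5] b6 r2: no row ⇒ E
  [6] b5 r3: had r2 ⇒ C
  [7] b3 r0: no row ⇒ E
  [8] b4 r0: had r0 ⇒ H
  [9] b2 r4: no row ⇒ E
  [10] b3 r0: had r0 ⇒ H
  [11] b4 r3: had r0 ⇒ C
  [12] b2 r2: had r4 ⇒ C

CLASS = CONFLICT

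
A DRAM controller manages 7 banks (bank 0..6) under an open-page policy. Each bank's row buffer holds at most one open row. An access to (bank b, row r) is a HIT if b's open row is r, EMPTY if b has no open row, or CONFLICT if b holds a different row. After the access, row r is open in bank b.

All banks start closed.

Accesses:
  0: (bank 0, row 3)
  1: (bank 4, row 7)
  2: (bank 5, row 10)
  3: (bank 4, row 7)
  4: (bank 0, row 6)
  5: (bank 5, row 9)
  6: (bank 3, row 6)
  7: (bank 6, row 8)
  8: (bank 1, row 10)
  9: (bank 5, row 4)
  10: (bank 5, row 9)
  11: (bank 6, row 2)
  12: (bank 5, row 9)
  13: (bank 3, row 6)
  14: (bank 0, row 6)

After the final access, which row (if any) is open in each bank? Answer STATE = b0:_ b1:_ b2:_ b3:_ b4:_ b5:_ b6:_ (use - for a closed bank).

#0 (0,3) E
#1 (4,7) E
#2 (5,10) E
#3 (4,7) H  (was 7)
#4 (0,6) C  (was 3)
#5 (5,9) C  (was 10)
#6 (3,6) E
#7 (6,8) E
#8 (1,10) E
#9 (5,4) C  (was 9)
#10 (5,9) C  (was 4)
#11 (6,2) C  (was 8)
#12 (5,9) H  (was 9)
#13 (3,6) H  (was 6)
#14 (0,6) H  (was 6)

STATE = b0:6 b1:10 b2:- b3:6 b4:7 b5:9 b6:2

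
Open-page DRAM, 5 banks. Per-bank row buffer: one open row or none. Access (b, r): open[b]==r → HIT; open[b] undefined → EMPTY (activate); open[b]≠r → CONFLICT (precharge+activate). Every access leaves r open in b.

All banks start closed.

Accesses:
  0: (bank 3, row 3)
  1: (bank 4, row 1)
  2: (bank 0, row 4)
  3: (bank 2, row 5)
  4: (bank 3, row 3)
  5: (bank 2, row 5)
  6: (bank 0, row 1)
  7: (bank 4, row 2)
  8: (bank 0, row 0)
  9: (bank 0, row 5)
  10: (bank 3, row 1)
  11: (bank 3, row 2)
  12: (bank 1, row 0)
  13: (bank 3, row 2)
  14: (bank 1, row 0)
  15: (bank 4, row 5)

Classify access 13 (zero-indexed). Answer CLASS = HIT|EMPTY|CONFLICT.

CLASS = HIT

  [0] b3 r3: no row ⇒ E
  [1] b4 r1: no row ⇒ E
  [2] b0 r4: no row ⇒ E
  [3] b2 r5: no row ⇒ E
  [4] b3 r3: had r3 ⇒ H
  [5] b2 r5: had r5 ⇒ H
  [6] b0 r1: had r4 ⇒ C
  [7] b4 r2: had r1 ⇒ C
  [8] b0 r0: had r1 ⇒ C
  [9] b0 r5: had r0 ⇒ C
  [10] b3 r1: had r3 ⇒ C
  [11] b3 r2: had r1 ⇒ C
  [12] b1 r0: no row ⇒ E
  [13] b3 r2: had r2 ⇒ H
  [14] b1 r0: had r0 ⇒ H
  [15] b4 r5: had r2 ⇒ C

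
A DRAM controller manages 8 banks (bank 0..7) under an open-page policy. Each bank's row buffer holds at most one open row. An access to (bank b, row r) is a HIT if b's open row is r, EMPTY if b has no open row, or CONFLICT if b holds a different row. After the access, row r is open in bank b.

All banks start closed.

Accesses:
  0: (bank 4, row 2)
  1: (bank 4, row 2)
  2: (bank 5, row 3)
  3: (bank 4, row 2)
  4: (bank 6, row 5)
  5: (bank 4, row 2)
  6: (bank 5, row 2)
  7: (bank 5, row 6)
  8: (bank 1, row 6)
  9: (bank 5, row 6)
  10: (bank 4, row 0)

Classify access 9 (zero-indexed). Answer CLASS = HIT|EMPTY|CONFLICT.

step 0: bank4 None->2 [EMPTY]
step 1: bank4 2->2 [HIT]
step 2: bank5 None->3 [EMPTY]
step 3: bank4 2->2 [HIT]
step 4: bank6 None->5 [EMPTY]
step 5: bank4 2->2 [HIT]
step 6: bank5 3->2 [CONFLICT]
step 7: bank5 2->6 [CONFLICT]
step 8: bank1 None->6 [EMPTY]
step 9: bank5 6->6 [HIT]
step 10: bank4 2->0 [CONFLICT]

CLASS = HIT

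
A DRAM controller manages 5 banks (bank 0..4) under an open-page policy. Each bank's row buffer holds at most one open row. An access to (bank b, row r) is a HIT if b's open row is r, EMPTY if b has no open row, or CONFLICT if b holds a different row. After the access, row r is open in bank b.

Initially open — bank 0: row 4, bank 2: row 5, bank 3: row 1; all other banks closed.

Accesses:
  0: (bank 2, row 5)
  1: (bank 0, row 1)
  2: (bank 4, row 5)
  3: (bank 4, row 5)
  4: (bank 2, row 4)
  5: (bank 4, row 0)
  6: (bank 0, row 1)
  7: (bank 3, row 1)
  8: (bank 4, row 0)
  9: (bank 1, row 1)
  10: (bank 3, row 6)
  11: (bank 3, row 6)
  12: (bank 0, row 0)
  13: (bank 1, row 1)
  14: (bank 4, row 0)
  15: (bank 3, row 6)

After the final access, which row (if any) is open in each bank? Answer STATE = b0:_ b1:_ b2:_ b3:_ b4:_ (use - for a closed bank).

#0 (2,5) H  (was 5)
#1 (0,1) C  (was 4)
#2 (4,5) E
#3 (4,5) H  (was 5)
#4 (2,4) C  (was 5)
#5 (4,0) C  (was 5)
#6 (0,1) H  (was 1)
#7 (3,1) H  (was 1)
#8 (4,0) H  (was 0)
#9 (1,1) E
#10 (3,6) C  (was 1)
#11 (3,6) H  (was 6)
#12 (0,0) C  (was 1)
#13 (1,1) H  (was 1)
#14 (4,0) H  (was 0)
#15 (3,6) H  (was 6)

STATE = b0:0 b1:1 b2:4 b3:6 b4:0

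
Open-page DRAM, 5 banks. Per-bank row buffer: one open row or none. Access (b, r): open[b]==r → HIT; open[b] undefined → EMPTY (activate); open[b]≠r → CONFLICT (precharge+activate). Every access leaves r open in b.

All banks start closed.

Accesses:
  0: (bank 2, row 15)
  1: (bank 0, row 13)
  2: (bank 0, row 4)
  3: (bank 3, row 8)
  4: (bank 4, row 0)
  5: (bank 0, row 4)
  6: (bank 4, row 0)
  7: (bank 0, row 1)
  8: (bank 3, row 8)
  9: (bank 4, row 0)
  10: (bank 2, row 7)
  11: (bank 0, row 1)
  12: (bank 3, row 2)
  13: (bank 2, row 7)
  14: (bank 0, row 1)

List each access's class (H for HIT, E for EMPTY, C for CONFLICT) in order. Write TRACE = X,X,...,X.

TRACE = E,E,C,E,E,H,H,C,H,H,C,H,C,H,H

  [0] b2 r15: no row ⇒ E
  [1] b0 r13: no row ⇒ E
  [2] b0 r4: had r13 ⇒ C
  [3] b3 r8: no row ⇒ E
  [4] b4 r0: no row ⇒ E
  [5] b0 r4: had r4 ⇒ H
  [6] b4 r0: had r0 ⇒ H
  [7] b0 r1: had r4 ⇒ C
  [8] b3 r8: had r8 ⇒ H
  [9] b4 r0: had r0 ⇒ H
  [10] b2 r7: had r15 ⇒ C
  [11] b0 r1: had r1 ⇒ H
  [12] b3 r2: had r8 ⇒ C
  [13] b2 r7: had r7 ⇒ H
  [14] b0 r1: had r1 ⇒ H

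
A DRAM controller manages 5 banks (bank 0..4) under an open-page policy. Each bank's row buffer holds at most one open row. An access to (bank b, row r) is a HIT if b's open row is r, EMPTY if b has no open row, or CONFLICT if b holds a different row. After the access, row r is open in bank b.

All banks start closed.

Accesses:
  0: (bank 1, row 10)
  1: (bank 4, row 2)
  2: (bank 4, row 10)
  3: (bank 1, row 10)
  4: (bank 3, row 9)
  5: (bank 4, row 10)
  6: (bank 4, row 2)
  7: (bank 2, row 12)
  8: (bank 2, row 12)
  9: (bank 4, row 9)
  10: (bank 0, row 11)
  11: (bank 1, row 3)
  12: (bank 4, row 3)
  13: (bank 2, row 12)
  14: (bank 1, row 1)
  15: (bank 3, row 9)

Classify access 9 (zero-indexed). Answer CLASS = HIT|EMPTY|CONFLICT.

CLASS = CONFLICT

0: bank 1 row 10 — prev None → EMPTY
1: bank 4 row 2 — prev None → EMPTY
2: bank 4 row 10 — prev 2 → CONFLICT
3: bank 1 row 10 — prev 10 → HIT
4: bank 3 row 9 — prev None → EMPTY
5: bank 4 row 10 — prev 10 → HIT
6: bank 4 row 2 — prev 10 → CONFLICT
7: bank 2 row 12 — prev None → EMPTY
8: bank 2 row 12 — prev 12 → HIT
9: bank 4 row 9 — prev 2 → CONFLICT
10: bank 0 row 11 — prev None → EMPTY
11: bank 1 row 3 — prev 10 → CONFLICT
12: bank 4 row 3 — prev 9 → CONFLICT
13: bank 2 row 12 — prev 12 → HIT
14: bank 1 row 1 — prev 3 → CONFLICT
15: bank 3 row 9 — prev 9 → HIT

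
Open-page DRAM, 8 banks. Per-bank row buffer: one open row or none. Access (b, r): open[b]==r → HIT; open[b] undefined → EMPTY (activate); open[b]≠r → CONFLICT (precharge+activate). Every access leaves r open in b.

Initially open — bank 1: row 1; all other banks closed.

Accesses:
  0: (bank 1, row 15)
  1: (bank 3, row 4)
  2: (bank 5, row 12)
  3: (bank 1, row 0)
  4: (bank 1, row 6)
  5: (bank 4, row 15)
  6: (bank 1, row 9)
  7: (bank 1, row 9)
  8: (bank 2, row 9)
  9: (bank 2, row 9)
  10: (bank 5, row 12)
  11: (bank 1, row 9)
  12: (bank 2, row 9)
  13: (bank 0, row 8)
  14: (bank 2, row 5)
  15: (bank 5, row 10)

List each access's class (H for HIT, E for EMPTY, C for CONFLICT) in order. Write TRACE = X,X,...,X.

  [0] b1 r15: had r1 ⇒ C
  [1] b3 r4: no row ⇒ E
  [2] b5 r12: no row ⇒ E
  [3] b1 r0: had r15 ⇒ C
  [4] b1 r6: had r0 ⇒ C
  [5] b4 r15: no row ⇒ E
  [6] b1 r9: had r6 ⇒ C
  [7] b1 r9: had r9 ⇒ H
  [8] b2 r9: no row ⇒ E
  [9] b2 r9: had r9 ⇒ H
  [10] b5 r12: had r12 ⇒ H
  [11] b1 r9: had r9 ⇒ H
  [12] b2 r9: had r9 ⇒ H
  [13] b0 r8: no row ⇒ E
  [14] b2 r5: had r9 ⇒ C
  [15] b5 r10: had r12 ⇒ C

TRACE = C,E,E,C,C,E,C,H,E,H,H,H,H,E,C,C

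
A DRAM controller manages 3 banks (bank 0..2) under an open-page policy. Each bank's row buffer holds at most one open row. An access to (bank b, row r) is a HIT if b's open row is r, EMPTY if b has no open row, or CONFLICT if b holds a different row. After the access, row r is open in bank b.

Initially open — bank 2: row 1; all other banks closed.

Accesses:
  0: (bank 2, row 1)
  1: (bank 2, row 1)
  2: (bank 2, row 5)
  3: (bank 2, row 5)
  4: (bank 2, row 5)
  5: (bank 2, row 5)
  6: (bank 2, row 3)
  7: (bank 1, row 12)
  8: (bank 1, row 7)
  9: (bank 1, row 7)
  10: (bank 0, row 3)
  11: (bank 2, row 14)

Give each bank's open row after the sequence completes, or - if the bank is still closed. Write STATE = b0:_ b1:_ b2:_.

step 0: bank2 1->1 [HIT]
step 1: bank2 1->1 [HIT]
step 2: bank2 1->5 [CONFLICT]
step 3: bank2 5->5 [HIT]
step 4: bank2 5->5 [HIT]
step 5: bank2 5->5 [HIT]
step 6: bank2 5->3 [CONFLICT]
step 7: bank1 None->12 [EMPTY]
step 8: bank1 12->7 [CONFLICT]
step 9: bank1 7->7 [HIT]
step 10: bank0 None->3 [EMPTY]
step 11: bank2 3->14 [CONFLICT]

STATE = b0:3 b1:7 b2:14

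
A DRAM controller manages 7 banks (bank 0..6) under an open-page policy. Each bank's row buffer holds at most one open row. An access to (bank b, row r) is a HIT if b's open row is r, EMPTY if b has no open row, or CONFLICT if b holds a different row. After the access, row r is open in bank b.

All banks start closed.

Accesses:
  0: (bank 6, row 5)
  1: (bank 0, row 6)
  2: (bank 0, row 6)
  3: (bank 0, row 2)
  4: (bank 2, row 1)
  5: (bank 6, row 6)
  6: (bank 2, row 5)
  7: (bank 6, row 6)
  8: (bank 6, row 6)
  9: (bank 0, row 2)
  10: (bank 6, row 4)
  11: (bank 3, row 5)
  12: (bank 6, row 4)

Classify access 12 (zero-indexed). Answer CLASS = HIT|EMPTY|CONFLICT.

#0 (6,5) E
#1 (0,6) E
#2 (0,6) H  (was 6)
#3 (0,2) C  (was 6)
#4 (2,1) E
#5 (6,6) C  (was 5)
#6 (2,5) C  (was 1)
#7 (6,6) H  (was 6)
#8 (6,6) H  (was 6)
#9 (0,2) H  (was 2)
#10 (6,4) C  (was 6)
#11 (3,5) E
#12 (6,4) H  (was 4)

CLASS = HIT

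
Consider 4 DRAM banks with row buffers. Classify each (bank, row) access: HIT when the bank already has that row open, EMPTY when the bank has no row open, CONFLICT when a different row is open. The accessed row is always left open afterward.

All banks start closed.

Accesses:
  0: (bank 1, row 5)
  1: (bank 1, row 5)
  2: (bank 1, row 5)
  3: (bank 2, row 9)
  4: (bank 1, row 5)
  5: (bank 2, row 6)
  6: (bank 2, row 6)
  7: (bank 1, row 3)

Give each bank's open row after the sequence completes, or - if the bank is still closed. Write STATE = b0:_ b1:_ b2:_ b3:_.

step 0: bank1 None->5 [EMPTY]
step 1: bank1 5->5 [HIT]
step 2: bank1 5->5 [HIT]
step 3: bank2 None->9 [EMPTY]
step 4: bank1 5->5 [HIT]
step 5: bank2 9->6 [CONFLICT]
step 6: bank2 6->6 [HIT]
step 7: bank1 5->3 [CONFLICT]

STATE = b0:- b1:3 b2:6 b3:-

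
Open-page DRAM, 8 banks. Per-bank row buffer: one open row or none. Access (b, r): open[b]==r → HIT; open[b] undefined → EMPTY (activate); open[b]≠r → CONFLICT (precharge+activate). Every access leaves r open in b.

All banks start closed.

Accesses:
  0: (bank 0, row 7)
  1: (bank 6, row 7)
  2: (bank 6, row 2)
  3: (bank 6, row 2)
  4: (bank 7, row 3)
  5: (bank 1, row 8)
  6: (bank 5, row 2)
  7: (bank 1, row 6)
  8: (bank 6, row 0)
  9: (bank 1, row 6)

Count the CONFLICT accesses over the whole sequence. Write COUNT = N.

step 0: bank0 None->7 [EMPTY]
step 1: bank6 None->7 [EMPTY]
step 2: bank6 7->2 [CONFLICT]
step 3: bank6 2->2 [HIT]
step 4: bank7 None->3 [EMPTY]
step 5: bank1 None->8 [EMPTY]
step 6: bank5 None->2 [EMPTY]
step 7: bank1 8->6 [CONFLICT]
step 8: bank6 2->0 [CONFLICT]
step 9: bank1 6->6 [HIT]

COUNT = 3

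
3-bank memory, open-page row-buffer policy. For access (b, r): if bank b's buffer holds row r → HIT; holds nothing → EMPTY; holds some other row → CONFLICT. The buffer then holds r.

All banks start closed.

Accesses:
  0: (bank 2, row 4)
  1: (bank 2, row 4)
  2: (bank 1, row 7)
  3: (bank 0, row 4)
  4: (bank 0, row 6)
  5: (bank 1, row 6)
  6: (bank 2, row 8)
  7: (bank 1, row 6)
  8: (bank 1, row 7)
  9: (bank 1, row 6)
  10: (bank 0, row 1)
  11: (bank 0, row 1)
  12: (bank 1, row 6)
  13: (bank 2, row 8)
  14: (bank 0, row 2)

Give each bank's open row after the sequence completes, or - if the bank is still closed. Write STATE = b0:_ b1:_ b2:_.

STATE = b0:2 b1:6 b2:8

  [0] b2 r4: no row ⇒ E
  [1] b2 r4: had r4 ⇒ H
  [2] b1 r7: no row ⇒ E
  [3] b0 r4: no row ⇒ E
  [4] b0 r6: had r4 ⇒ C
  [5] b1 r6: had r7 ⇒ C
  [6] b2 r8: had r4 ⇒ C
  [7] b1 r6: had r6 ⇒ H
  [8] b1 r7: had r6 ⇒ C
  [9] b1 r6: had r7 ⇒ C
  [10] b0 r1: had r6 ⇒ C
  [11] b0 r1: had r1 ⇒ H
  [12] b1 r6: had r6 ⇒ H
  [13] b2 r8: had r8 ⇒ H
  [14] b0 r2: had r1 ⇒ C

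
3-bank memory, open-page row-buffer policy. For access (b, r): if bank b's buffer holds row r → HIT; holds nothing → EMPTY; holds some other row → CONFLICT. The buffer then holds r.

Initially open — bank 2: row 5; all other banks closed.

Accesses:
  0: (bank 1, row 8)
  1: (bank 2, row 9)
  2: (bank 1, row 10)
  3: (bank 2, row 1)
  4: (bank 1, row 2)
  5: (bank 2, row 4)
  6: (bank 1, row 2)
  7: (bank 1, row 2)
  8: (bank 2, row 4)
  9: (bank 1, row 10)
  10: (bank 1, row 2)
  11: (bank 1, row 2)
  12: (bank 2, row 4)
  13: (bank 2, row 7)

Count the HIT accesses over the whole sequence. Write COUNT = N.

  [0] b1 r8: no row ⇒ E
  [1] b2 r9: had r5 ⇒ C
  [2] b1 r10: had r8 ⇒ C
  [3] b2 r1: had r9 ⇒ C
  [4] b1 r2: had r10 ⇒ C
  [5] b2 r4: had r1 ⇒ C
  [6] b1 r2: had r2 ⇒ H
  [7] b1 r2: had r2 ⇒ H
  [8] b2 r4: had r4 ⇒ H
  [9] b1 r10: had r2 ⇒ C
  [10] b1 r2: had r10 ⇒ C
  [11] b1 r2: had r2 ⇒ H
  [12] b2 r4: had r4 ⇒ H
  [13] b2 r7: had r4 ⇒ C

COUNT = 5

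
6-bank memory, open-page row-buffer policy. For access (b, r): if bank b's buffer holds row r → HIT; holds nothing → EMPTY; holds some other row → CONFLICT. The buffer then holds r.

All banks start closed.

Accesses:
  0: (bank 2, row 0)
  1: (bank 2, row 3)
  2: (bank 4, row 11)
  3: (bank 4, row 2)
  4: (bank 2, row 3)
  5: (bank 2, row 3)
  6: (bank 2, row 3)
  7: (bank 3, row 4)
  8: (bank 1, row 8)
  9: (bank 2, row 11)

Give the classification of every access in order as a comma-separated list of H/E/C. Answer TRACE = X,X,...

step 0: bank2 None->0 [EMPTY]
step 1: bank2 0->3 [CONFLICT]
step 2: bank4 None->11 [EMPTY]
step 3: bank4 11->2 [CONFLICT]
step 4: bank2 3->3 [HIT]
step 5: bank2 3->3 [HIT]
step 6: bank2 3->3 [HIT]
step 7: bank3 None->4 [EMPTY]
step 8: bank1 None->8 [EMPTY]
step 9: bank2 3->11 [CONFLICT]

TRACE = E,C,E,C,H,H,H,E,E,C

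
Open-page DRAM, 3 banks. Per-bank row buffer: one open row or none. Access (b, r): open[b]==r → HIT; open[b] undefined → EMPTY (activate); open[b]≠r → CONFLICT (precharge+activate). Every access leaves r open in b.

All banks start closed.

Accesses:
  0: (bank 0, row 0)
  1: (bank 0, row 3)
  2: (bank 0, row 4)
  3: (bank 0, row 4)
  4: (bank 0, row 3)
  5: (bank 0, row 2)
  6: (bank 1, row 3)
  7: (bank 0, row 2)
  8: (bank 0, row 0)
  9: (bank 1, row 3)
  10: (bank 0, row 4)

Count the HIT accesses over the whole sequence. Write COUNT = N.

COUNT = 3

0: bank 0 row 0 — prev None → EMPTY
1: bank 0 row 3 — prev 0 → CONFLICT
2: bank 0 row 4 — prev 3 → CONFLICT
3: bank 0 row 4 — prev 4 → HIT
4: bank 0 row 3 — prev 4 → CONFLICT
5: bank 0 row 2 — prev 3 → CONFLICT
6: bank 1 row 3 — prev None → EMPTY
7: bank 0 row 2 — prev 2 → HIT
8: bank 0 row 0 — prev 2 → CONFLICT
9: bank 1 row 3 — prev 3 → HIT
10: bank 0 row 4 — prev 0 → CONFLICT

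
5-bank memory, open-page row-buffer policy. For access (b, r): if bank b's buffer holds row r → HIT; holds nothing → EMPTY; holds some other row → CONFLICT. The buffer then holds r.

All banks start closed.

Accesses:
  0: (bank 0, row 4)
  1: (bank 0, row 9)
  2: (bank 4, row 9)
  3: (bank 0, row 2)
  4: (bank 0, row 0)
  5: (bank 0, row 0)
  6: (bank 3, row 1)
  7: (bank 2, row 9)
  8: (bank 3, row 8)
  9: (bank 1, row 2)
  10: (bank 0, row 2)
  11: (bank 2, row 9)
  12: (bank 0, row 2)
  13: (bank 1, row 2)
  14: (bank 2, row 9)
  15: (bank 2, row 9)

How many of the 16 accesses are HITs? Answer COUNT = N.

COUNT = 6

  [0] b0 r4: no row ⇒ E
  [1] b0 r9: had r4 ⇒ C
  [2] b4 r9: no row ⇒ E
  [3] b0 r2: had r9 ⇒ C
  [4] b0 r0: had r2 ⇒ C
  [5] b0 r0: had r0 ⇒ H
  [6] b3 r1: no row ⇒ E
  [7] b2 r9: no row ⇒ E
  [8] b3 r8: had r1 ⇒ C
  [9] b1 r2: no row ⇒ E
  [10] b0 r2: had r0 ⇒ C
  [11] b2 r9: had r9 ⇒ H
  [12] b0 r2: had r2 ⇒ H
  [13] b1 r2: had r2 ⇒ H
  [14] b2 r9: had r9 ⇒ H
  [15] b2 r9: had r9 ⇒ H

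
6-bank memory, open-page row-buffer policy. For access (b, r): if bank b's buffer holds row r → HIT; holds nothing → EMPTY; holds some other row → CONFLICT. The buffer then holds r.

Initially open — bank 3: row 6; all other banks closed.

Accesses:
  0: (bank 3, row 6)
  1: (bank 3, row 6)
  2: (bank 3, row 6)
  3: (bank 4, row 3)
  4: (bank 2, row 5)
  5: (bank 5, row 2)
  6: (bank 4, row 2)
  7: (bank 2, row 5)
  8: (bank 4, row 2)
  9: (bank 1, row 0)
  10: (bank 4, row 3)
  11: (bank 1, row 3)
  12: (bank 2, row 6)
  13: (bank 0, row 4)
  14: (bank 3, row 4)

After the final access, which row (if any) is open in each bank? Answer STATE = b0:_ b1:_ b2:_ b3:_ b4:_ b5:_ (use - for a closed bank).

STATE = b0:4 b1:3 b2:6 b3:4 b4:3 b5:2

#0 (3,6) H  (was 6)
#1 (3,6) H  (was 6)
#2 (3,6) H  (was 6)
#3 (4,3) E
#4 (2,5) E
#5 (5,2) E
#6 (4,2) C  (was 3)
#7 (2,5) H  (was 5)
#8 (4,2) H  (was 2)
#9 (1,0) E
#10 (4,3) C  (was 2)
#11 (1,3) C  (was 0)
#12 (2,6) C  (was 5)
#13 (0,4) E
#14 (3,4) C  (was 6)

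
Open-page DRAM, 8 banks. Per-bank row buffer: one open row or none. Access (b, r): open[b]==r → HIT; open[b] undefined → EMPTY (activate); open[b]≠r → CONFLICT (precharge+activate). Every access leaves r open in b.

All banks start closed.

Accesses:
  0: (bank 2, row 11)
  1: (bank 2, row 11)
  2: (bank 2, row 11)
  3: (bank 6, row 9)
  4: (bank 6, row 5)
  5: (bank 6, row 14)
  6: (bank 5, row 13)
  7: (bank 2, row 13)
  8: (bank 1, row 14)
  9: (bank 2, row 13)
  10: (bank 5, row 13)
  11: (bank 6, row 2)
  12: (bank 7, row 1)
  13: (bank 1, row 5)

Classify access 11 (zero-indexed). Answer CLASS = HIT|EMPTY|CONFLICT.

CLASS = CONFLICT

step 0: bank2 None->11 [EMPTY]
step 1: bank2 11->11 [HIT]
step 2: bank2 11->11 [HIT]
step 3: bank6 None->9 [EMPTY]
step 4: bank6 9->5 [CONFLICT]
step 5: bank6 5->14 [CONFLICT]
step 6: bank5 None->13 [EMPTY]
step 7: bank2 11->13 [CONFLICT]
step 8: bank1 None->14 [EMPTY]
step 9: bank2 13->13 [HIT]
step 10: bank5 13->13 [HIT]
step 11: bank6 14->2 [CONFLICT]
step 12: bank7 None->1 [EMPTY]
step 13: bank1 14->5 [CONFLICT]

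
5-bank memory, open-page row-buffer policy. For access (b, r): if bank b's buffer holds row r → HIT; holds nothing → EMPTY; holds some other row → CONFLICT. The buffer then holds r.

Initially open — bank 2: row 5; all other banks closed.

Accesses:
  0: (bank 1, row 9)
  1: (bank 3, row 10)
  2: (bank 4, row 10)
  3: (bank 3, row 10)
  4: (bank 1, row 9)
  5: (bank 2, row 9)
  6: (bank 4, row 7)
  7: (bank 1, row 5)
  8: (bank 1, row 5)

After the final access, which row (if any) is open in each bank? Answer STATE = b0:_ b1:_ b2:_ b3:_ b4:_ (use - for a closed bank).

STATE = b0:- b1:5 b2:9 b3:10 b4:7

step 0: bank1 None->9 [EMPTY]
step 1: bank3 None->10 [EMPTY]
step 2: bank4 None->10 [EMPTY]
step 3: bank3 10->10 [HIT]
step 4: bank1 9->9 [HIT]
step 5: bank2 5->9 [CONFLICT]
step 6: bank4 10->7 [CONFLICT]
step 7: bank1 9->5 [CONFLICT]
step 8: bank1 5->5 [HIT]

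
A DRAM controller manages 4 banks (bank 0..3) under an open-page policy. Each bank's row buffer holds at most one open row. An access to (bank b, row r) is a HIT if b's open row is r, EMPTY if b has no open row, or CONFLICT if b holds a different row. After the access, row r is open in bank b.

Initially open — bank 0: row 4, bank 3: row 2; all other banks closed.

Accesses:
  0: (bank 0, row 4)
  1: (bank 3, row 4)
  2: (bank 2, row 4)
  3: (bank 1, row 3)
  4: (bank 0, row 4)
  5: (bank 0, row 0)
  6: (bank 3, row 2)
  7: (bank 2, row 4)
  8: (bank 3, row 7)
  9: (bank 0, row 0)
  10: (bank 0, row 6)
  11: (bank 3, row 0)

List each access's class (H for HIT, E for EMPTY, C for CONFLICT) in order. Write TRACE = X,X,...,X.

  [0] b0 r4: had r4 ⇒ H
  [1] b3 r4: had r2 ⇒ C
  [2] b2 r4: no row ⇒ E
  [3] b1 r3: no row ⇒ E
  [4] b0 r4: had r4 ⇒ H
  [5] b0 r0: had r4 ⇒ C
  [6] b3 r2: had r4 ⇒ C
  [7] b2 r4: had r4 ⇒ H
  [8] b3 r7: had r2 ⇒ C
  [9] b0 r0: had r0 ⇒ H
  [10] b0 r6: had r0 ⇒ C
  [11] b3 r0: had r7 ⇒ C

TRACE = H,C,E,E,H,C,C,H,C,H,C,C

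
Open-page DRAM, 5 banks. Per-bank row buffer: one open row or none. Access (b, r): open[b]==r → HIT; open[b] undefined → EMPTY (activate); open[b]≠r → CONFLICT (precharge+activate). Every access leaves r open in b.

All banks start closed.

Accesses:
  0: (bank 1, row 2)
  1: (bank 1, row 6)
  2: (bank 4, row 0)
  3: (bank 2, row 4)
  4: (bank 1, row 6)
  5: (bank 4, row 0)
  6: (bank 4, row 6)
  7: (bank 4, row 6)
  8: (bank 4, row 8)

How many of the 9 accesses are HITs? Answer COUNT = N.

COUNT = 3

step 0: bank1 None->2 [EMPTY]
step 1: bank1 2->6 [CONFLICT]
step 2: bank4 None->0 [EMPTY]
step 3: bank2 None->4 [EMPTY]
step 4: bank1 6->6 [HIT]
step 5: bank4 0->0 [HIT]
step 6: bank4 0->6 [CONFLICT]
step 7: bank4 6->6 [HIT]
step 8: bank4 6->8 [CONFLICT]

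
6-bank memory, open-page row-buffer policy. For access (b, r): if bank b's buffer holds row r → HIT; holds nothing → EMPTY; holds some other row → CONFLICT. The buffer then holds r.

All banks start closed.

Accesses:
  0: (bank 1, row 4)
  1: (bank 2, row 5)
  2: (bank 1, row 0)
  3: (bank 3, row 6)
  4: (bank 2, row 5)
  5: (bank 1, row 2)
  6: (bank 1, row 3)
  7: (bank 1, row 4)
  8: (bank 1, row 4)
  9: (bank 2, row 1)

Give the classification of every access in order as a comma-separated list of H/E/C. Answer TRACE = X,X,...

TRACE = E,E,C,E,H,C,C,C,H,C

0: bank 1 row 4 — prev None → EMPTY
1: bank 2 row 5 — prev None → EMPTY
2: bank 1 row 0 — prev 4 → CONFLICT
3: bank 3 row 6 — prev None → EMPTY
4: bank 2 row 5 — prev 5 → HIT
5: bank 1 row 2 — prev 0 → CONFLICT
6: bank 1 row 3 — prev 2 → CONFLICT
7: bank 1 row 4 — prev 3 → CONFLICT
8: bank 1 row 4 — prev 4 → HIT
9: bank 2 row 1 — prev 5 → CONFLICT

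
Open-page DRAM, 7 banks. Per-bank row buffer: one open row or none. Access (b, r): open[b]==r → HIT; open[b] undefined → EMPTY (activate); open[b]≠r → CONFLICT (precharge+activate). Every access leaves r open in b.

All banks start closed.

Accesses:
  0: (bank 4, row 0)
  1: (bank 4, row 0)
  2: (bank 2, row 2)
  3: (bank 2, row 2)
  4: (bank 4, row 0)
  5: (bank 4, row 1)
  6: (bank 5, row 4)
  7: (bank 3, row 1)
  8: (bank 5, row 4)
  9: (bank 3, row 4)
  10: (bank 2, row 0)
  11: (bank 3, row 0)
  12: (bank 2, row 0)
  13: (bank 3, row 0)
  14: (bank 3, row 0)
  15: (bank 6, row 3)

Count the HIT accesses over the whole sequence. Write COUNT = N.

  [0] b4 r0: no row ⇒ E
  [1] b4 r0: had r0 ⇒ H
  [2] b2 r2: no row ⇒ E
  [3] b2 r2: had r2 ⇒ H
  [4] b4 r0: had r0 ⇒ H
  [5] b4 r1: had r0 ⇒ C
  [6] b5 r4: no row ⇒ E
  [7] b3 r1: no row ⇒ E
  [8] b5 r4: had r4 ⇒ H
  [9] b3 r4: had r1 ⇒ C
  [10] b2 r0: had r2 ⇒ C
  [11] b3 r0: had r4 ⇒ C
  [12] b2 r0: had r0 ⇒ H
  [13] b3 r0: had r0 ⇒ H
  [14] b3 r0: had r0 ⇒ H
  [15] b6 r3: no row ⇒ E

COUNT = 7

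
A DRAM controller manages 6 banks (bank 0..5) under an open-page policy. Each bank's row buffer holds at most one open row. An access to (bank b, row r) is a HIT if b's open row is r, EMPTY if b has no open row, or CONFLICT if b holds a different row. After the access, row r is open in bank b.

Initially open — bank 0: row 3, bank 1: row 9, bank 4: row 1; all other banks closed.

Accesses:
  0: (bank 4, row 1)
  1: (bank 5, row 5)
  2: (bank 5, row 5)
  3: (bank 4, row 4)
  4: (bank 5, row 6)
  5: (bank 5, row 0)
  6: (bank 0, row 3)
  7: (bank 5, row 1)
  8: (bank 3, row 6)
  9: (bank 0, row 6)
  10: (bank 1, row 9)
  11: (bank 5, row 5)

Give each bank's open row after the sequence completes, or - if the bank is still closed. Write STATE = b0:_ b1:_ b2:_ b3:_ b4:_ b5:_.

#0 (4,1) H  (was 1)
#1 (5,5) E
#2 (5,5) H  (was 5)
#3 (4,4) C  (was 1)
#4 (5,6) C  (was 5)
#5 (5,0) C  (was 6)
#6 (0,3) H  (was 3)
#7 (5,1) C  (was 0)
#8 (3,6) E
#9 (0,6) C  (was 3)
#10 (1,9) H  (was 9)
#11 (5,5) C  (was 1)

STATE = b0:6 b1:9 b2:- b3:6 b4:4 b5:5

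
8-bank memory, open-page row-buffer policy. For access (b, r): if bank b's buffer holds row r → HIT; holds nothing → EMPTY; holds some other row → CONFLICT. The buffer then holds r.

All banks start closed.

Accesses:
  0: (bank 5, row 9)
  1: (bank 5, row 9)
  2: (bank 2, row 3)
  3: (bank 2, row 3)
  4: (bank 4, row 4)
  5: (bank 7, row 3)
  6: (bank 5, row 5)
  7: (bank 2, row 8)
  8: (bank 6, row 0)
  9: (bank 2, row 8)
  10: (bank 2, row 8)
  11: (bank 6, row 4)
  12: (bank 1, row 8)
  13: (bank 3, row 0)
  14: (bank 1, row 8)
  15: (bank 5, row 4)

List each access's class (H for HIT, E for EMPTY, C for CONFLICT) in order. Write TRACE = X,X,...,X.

0: bank 5 row 9 — prev None → EMPTY
1: bank 5 row 9 — prev 9 → HIT
2: bank 2 row 3 — prev None → EMPTY
3: bank 2 row 3 — prev 3 → HIT
4: bank 4 row 4 — prev None → EMPTY
5: bank 7 row 3 — prev None → EMPTY
6: bank 5 row 5 — prev 9 → CONFLICT
7: bank 2 row 8 — prev 3 → CONFLICT
8: bank 6 row 0 — prev None → EMPTY
9: bank 2 row 8 — prev 8 → HIT
10: bank 2 row 8 — prev 8 → HIT
11: bank 6 row 4 — prev 0 → CONFLICT
12: bank 1 row 8 — prev None → EMPTY
13: bank 3 row 0 — prev None → EMPTY
14: bank 1 row 8 — prev 8 → HIT
15: bank 5 row 4 — prev 5 → CONFLICT

TRACE = E,H,E,H,E,E,C,C,E,H,H,C,E,E,H,C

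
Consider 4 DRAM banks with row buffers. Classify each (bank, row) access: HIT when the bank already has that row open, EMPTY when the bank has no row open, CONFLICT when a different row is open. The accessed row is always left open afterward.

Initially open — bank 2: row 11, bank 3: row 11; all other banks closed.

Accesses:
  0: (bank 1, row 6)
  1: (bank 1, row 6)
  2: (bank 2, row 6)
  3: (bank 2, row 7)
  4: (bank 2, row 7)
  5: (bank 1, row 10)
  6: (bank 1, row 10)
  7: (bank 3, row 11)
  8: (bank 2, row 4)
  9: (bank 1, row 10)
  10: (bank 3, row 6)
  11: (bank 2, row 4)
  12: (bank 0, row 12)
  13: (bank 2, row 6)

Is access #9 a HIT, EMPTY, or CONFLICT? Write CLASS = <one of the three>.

CLASS = HIT

  [0] b1 r6: no row ⇒ E
  [1] b1 r6: had r6 ⇒ H
  [2] b2 r6: had r11 ⇒ C
  [3] b2 r7: had r6 ⇒ C
  [4] b2 r7: had r7 ⇒ H
  [5] b1 r10: had r6 ⇒ C
  [6] b1 r10: had r10 ⇒ H
  [7] b3 r11: had r11 ⇒ H
  [8] b2 r4: had r7 ⇒ C
  [9] b1 r10: had r10 ⇒ H
  [10] b3 r6: had r11 ⇒ C
  [11] b2 r4: had r4 ⇒ H
  [12] b0 r12: no row ⇒ E
  [13] b2 r6: had r4 ⇒ C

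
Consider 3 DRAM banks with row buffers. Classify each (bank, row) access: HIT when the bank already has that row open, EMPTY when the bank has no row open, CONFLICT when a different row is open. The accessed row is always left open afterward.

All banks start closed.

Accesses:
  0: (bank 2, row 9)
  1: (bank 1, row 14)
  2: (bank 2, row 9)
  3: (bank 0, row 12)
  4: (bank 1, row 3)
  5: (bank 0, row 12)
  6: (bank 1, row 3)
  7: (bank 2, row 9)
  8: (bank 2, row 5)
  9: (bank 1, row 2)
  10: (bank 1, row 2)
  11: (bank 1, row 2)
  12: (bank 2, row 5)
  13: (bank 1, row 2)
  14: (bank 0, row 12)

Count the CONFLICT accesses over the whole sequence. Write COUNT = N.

COUNT = 3

#0 (2,9) E
#1 (1,14) E
#2 (2,9) H  (was 9)
#3 (0,12) E
#4 (1,3) C  (was 14)
#5 (0,12) H  (was 12)
#6 (1,3) H  (was 3)
#7 (2,9) H  (was 9)
#8 (2,5) C  (was 9)
#9 (1,2) C  (was 3)
#10 (1,2) H  (was 2)
#11 (1,2) H  (was 2)
#12 (2,5) H  (was 5)
#13 (1,2) H  (was 2)
#14 (0,12) H  (was 12)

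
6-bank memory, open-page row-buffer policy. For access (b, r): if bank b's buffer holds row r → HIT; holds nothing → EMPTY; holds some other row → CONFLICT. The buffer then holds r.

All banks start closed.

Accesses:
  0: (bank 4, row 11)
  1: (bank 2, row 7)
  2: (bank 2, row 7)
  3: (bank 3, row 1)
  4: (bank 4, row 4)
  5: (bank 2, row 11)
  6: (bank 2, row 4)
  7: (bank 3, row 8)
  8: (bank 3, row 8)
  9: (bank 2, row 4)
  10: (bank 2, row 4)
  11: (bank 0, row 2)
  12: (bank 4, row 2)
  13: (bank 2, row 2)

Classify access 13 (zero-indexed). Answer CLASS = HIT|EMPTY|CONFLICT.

#0 (4,11) E
#1 (2,7) E
#2 (2,7) H  (was 7)
#3 (3,1) E
#4 (4,4) C  (was 11)
#5 (2,11) C  (was 7)
#6 (2,4) C  (was 11)
#7 (3,8) C  (was 1)
#8 (3,8) H  (was 8)
#9 (2,4) H  (was 4)
#10 (2,4) H  (was 4)
#11 (0,2) E
#12 (4,2) C  (was 4)
#13 (2,2) C  (was 4)

CLASS = CONFLICT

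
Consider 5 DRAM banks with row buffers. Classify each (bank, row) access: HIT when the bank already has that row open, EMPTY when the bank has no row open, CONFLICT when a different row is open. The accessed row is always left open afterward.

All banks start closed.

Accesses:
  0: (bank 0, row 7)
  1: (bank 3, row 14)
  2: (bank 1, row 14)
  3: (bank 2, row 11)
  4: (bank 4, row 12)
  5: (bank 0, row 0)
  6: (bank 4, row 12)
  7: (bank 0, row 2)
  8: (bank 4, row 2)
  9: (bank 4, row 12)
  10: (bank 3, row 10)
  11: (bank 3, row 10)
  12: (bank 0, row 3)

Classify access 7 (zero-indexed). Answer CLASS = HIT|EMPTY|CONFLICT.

CLASS = CONFLICT

  [0] b0 r7: no row ⇒ E
  [1] b3 r14: no row ⇒ E
  [2] b1 r14: no row ⇒ E
  [3] b2 r11: no row ⇒ E
  [4] b4 r12: no row ⇒ E
  [5] b0 r0: had r7 ⇒ C
  [6] b4 r12: had r12 ⇒ H
  [7] b0 r2: had r0 ⇒ C
  [8] b4 r2: had r12 ⇒ C
  [9] b4 r12: had r2 ⇒ C
  [10] b3 r10: had r14 ⇒ C
  [11] b3 r10: had r10 ⇒ H
  [12] b0 r3: had r2 ⇒ C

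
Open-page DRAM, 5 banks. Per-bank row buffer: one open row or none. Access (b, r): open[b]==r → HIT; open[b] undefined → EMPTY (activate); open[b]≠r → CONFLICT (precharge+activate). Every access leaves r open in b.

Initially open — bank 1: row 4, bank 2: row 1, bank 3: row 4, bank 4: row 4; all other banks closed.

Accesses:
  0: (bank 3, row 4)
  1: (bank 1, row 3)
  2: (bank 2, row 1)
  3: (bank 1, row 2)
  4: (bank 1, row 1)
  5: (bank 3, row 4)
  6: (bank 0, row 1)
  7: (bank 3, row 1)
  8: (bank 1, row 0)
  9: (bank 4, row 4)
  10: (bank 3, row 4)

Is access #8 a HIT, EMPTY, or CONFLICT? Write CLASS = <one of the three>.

CLASS = CONFLICT

  [0] b3 r4: had r4 ⇒ H
  [1] b1 r3: had r4 ⇒ C
  [2] b2 r1: had r1 ⇒ H
  [3] b1 r2: had r3 ⇒ C
  [4] b1 r1: had r2 ⇒ C
  [5] b3 r4: had r4 ⇒ H
  [6] b0 r1: no row ⇒ E
  [7] b3 r1: had r4 ⇒ C
  [8] b1 r0: had r1 ⇒ C
  [9] b4 r4: had r4 ⇒ H
  [10] b3 r4: had r1 ⇒ C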